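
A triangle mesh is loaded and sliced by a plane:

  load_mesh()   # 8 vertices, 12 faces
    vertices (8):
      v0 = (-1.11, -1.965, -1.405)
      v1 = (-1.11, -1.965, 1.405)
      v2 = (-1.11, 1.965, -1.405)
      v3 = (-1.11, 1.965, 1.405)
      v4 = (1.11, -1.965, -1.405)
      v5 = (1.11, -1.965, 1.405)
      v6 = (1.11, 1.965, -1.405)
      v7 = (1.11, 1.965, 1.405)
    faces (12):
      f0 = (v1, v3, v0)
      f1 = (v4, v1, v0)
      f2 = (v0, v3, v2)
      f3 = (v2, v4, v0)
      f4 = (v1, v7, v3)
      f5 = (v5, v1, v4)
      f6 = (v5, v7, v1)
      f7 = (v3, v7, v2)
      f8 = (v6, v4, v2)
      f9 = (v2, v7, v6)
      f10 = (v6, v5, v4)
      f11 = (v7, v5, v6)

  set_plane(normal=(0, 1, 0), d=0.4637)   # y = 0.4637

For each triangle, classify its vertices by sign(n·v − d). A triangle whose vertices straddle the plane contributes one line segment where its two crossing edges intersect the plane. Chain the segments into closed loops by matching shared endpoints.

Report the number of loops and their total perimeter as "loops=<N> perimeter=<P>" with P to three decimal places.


loops=1 perimeter=10.060

Straddling triangles (8 of 12):
  (v1,v3,v0) [-+-] → (-1.11, 0.4637, 1.405)–(-1.11, 0.4637, 0.331551)  len=1.0734
  (v0,v3,v2) [-++] → (-1.11, 0.4637, 0.331551)–(-1.11, 0.4637, -1.405)  len=1.7366
  (v2,v4,v0) [+--] → (-0.261937, 0.4637, -1.405)–(-1.11, 0.4637, -1.405)  len=0.8481
  (v1,v7,v3) [-++] → (0.261937, 0.4637, 1.405)–(-1.11, 0.4637, 1.405)  len=1.3719
  (v5,v7,v1) [-+-] → (1.11, 0.4637, 1.405)–(0.261937, 0.4637, 1.405)  len=0.8481
  (v6,v4,v2) [+-+] → (1.11, 0.4637, -1.405)–(-0.261937, 0.4637, -1.405)  len=1.3719
  (v6,v5,v4) [+--] → (1.11, 0.4637, -0.331551)–(1.11, 0.4637, -1.405)  len=1.0734
  (v7,v5,v6) [+-+] → (1.11, 0.4637, 1.405)–(1.11, 0.4637, -0.331551)  len=1.7366

Chained into 1 loop(s):
  loop 1: 8 segments, perimeter = 10.0600
Total perimeter = 10.060


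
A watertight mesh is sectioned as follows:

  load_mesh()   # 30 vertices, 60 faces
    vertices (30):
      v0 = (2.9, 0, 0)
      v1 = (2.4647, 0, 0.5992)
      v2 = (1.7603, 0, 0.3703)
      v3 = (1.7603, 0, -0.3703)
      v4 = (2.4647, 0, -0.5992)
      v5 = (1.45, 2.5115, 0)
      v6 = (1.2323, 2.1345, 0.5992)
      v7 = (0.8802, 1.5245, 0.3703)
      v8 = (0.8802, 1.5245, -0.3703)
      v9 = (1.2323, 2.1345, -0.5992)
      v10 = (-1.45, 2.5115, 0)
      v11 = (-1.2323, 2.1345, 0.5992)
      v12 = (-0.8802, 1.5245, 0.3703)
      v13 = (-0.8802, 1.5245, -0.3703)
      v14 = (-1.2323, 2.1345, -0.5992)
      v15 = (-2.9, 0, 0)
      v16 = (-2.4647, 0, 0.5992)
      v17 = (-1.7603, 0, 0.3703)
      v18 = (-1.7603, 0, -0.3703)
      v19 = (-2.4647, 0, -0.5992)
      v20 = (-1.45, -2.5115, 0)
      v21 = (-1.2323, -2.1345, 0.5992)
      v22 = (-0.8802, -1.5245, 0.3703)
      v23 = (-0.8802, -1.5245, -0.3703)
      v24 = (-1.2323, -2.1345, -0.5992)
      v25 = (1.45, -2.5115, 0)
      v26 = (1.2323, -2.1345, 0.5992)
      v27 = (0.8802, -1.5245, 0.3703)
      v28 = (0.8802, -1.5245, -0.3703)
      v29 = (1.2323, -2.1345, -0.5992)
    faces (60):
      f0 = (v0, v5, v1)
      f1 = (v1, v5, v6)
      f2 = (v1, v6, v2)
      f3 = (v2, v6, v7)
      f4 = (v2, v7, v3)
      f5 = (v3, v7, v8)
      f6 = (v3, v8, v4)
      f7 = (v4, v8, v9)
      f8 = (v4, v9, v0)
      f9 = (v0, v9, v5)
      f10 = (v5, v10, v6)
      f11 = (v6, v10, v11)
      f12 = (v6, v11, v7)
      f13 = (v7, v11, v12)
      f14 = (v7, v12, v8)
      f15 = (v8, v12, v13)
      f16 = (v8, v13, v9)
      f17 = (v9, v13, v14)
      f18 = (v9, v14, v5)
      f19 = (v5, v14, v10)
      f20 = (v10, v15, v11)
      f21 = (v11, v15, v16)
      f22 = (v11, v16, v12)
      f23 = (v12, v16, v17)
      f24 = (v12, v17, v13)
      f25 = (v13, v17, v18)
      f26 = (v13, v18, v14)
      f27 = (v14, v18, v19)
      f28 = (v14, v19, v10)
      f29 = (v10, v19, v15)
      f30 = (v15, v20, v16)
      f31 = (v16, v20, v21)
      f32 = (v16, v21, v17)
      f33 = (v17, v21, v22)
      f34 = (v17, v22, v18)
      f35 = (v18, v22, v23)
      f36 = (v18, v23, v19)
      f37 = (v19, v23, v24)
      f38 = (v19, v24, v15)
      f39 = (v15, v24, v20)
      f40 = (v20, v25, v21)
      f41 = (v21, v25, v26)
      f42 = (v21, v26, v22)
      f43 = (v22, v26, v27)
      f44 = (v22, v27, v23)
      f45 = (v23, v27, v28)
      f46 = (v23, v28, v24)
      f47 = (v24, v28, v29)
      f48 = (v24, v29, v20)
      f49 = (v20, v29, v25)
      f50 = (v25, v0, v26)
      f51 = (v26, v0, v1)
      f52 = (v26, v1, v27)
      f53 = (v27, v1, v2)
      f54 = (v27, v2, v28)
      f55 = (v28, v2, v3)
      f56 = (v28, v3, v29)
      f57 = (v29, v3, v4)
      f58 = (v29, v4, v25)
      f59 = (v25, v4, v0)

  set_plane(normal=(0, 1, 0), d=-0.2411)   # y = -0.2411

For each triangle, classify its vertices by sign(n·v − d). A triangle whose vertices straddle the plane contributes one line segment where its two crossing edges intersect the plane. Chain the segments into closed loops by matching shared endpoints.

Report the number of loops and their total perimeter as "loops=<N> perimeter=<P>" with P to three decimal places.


loops=2 perimeter=7.406

Straddling triangles (20 of 60):
  (v15,v20,v16) [+-+] → (-2.7608, -0.2411, 0)–(-2.36729, -0.2411, 0.541678)  len=0.6695
  (v16,v20,v21) [+--] → (-2.36729, -0.2411, 0.541678)–(-2.3255, -0.2411, 0.5992)  len=0.0711
  (v16,v21,v17) [+-+] → (-2.3255, -0.2411, 0.5992)–(-1.70066, -0.2411, 0.396155)  len=0.6570
  (v17,v21,v22) [+--] → (-1.70066, -0.2411, 0.396155)–(-1.62111, -0.2411, 0.3703)  len=0.0836
  (v17,v22,v18) [+-+] → (-1.62111, -0.2411, 0.3703)–(-1.62111, -0.2411, -0.253174)  len=0.6235
  (v18,v22,v23) [+--] → (-1.62111, -0.2411, -0.253174)–(-1.62111, -0.2411, -0.3703)  len=0.1171
  (v18,v23,v19) [+-+] → (-1.62111, -0.2411, -0.3703)–(-2.21411, -0.2411, -0.562999)  len=0.6235
  (v19,v23,v24) [+--] → (-2.21411, -0.2411, -0.562999)–(-2.3255, -0.2411, -0.5992)  len=0.1171
  (v19,v24,v15) [+-+] → (-2.3255, -0.2411, -0.5992)–(-2.71163, -0.2411, -0.0676819)  len=0.6570
  (v15,v24,v20) [+--] → (-2.71163, -0.2411, -0.0676819)–(-2.7608, -0.2411, 0)  len=0.0837
  (v25,v0,v26) [-+-] → (2.7608, -0.2411, 0)–(2.71163, -0.2411, 0.0676819)  len=0.0837
  (v26,v0,v1) [-++] → (2.71163, -0.2411, 0.0676819)–(2.3255, -0.2411, 0.5992)  len=0.6570
  (v26,v1,v27) [-+-] → (2.3255, -0.2411, 0.5992)–(2.21411, -0.2411, 0.562999)  len=0.1171
  (v27,v1,v2) [-++] → (2.21411, -0.2411, 0.562999)–(1.62111, -0.2411, 0.3703)  len=0.6235
  (v27,v2,v28) [-+-] → (1.62111, -0.2411, 0.3703)–(1.62111, -0.2411, 0.253174)  len=0.1171
  (v28,v2,v3) [-++] → (1.62111, -0.2411, 0.253174)–(1.62111, -0.2411, -0.3703)  len=0.6235
  (v28,v3,v29) [-+-] → (1.62111, -0.2411, -0.3703)–(1.70066, -0.2411, -0.396155)  len=0.0836
  (v29,v3,v4) [-++] → (1.70066, -0.2411, -0.396155)–(2.3255, -0.2411, -0.5992)  len=0.6570
  (v29,v4,v25) [-+-] → (2.3255, -0.2411, -0.5992)–(2.36729, -0.2411, -0.541678)  len=0.0711
  (v25,v4,v0) [-++] → (2.36729, -0.2411, -0.541678)–(2.7608, -0.2411, 0)  len=0.6695

Chained into 2 loop(s):
  loop 1: 10 segments, perimeter = 3.7031
  loop 2: 10 segments, perimeter = 3.7031
Total perimeter = 7.406


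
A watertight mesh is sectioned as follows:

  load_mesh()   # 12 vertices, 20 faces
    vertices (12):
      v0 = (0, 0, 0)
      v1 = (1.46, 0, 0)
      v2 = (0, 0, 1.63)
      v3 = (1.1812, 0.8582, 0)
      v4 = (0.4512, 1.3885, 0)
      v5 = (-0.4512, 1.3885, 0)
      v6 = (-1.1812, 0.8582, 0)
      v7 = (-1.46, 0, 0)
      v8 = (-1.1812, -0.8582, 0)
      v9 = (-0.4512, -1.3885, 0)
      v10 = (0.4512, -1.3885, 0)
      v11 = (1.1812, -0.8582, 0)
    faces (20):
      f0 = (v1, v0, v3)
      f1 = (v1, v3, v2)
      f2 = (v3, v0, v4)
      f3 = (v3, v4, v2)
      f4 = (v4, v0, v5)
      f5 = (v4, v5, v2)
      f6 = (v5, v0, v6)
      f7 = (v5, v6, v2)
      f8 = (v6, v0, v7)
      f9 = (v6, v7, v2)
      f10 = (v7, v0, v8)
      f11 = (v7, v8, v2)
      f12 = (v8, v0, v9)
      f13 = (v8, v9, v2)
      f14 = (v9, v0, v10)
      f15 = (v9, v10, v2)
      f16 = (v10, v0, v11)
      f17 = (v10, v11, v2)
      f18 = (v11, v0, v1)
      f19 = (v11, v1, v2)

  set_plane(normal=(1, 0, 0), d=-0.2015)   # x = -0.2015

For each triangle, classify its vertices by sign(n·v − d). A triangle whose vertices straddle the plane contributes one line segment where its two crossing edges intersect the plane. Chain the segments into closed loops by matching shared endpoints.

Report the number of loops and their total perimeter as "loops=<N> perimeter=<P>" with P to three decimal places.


loops=1 perimeter=6.765

Straddling triangles (12 of 20):
  (v4,v0,v5) [++-] → (-0.2015, 0.620086, 0)–(-0.2015, 1.3885, 0)  len=0.7684
  (v4,v5,v2) [+-+] → (-0.2015, 1.3885, 0)–(-0.2015, 0.620086, 0.902063)  len=1.1850
  (v5,v0,v6) [-+-] → (-0.2015, 0.620086, 0)–(-0.2015, 0.1464, 0)  len=0.4737
  (v5,v6,v2) [--+] → (-0.2015, 0.1464, 1.35194)–(-0.2015, 0.620086, 0.902063)  len=0.6533
  (v6,v0,v7) [-+-] → (-0.2015, 0.1464, 0)–(-0.2015, 0, 0)  len=0.1464
  (v6,v7,v2) [--+] → (-0.2015, 0, 1.40504)–(-0.2015, 0.1464, 1.35194)  len=0.1557
  (v7,v0,v8) [-+-] → (-0.2015, 0, 0)–(-0.2015, -0.1464, 0)  len=0.1464
  (v7,v8,v2) [--+] → (-0.2015, -0.1464, 1.35194)–(-0.2015, 0, 1.40504)  len=0.1557
  (v8,v0,v9) [-+-] → (-0.2015, -0.1464, 0)–(-0.2015, -0.620086, 0)  len=0.4737
  (v8,v9,v2) [--+] → (-0.2015, -0.620086, 0.902063)–(-0.2015, -0.1464, 1.35194)  len=0.6533
  (v9,v0,v10) [-++] → (-0.2015, -0.620086, 0)–(-0.2015, -1.3885, 0)  len=0.7684
  (v9,v10,v2) [-++] → (-0.2015, -1.3885, 0)–(-0.2015, -0.620086, 0.902063)  len=1.1850

Chained into 1 loop(s):
  loop 1: 12 segments, perimeter = 6.7650
Total perimeter = 6.765


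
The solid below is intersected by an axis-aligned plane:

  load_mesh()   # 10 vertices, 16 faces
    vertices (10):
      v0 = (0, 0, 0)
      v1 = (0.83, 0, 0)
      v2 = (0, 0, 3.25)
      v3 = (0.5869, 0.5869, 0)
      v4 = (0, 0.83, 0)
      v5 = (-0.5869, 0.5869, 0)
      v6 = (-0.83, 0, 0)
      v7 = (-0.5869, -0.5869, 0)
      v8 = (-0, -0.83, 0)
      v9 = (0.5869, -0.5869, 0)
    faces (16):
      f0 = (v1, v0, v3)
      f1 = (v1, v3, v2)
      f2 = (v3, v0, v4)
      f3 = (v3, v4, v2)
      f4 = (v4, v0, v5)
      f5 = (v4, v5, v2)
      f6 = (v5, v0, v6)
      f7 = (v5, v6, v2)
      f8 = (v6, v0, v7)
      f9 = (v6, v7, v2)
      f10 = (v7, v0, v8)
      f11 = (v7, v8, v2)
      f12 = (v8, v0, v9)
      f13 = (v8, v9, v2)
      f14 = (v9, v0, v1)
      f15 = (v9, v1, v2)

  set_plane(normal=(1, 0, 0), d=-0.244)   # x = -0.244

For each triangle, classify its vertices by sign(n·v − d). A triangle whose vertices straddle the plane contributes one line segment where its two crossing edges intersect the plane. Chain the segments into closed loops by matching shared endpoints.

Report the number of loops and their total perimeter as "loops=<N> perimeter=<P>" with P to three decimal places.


Straddling triangles (8 of 16):
  (v4,v0,v5) [++-] → (-0.244, 0.244, 0)–(-0.244, 0.728933, 0)  len=0.4849
  (v4,v5,v2) [+-+] → (-0.244, 0.728933, 0)–(-0.244, 0.244, 1.89883)  len=1.9598
  (v5,v0,v6) [-+-] → (-0.244, 0.244, 0)–(-0.244, 0, 0)  len=0.2440
  (v5,v6,v2) [--+] → (-0.244, 0, 2.29458)–(-0.244, 0.244, 1.89883)  len=0.4649
  (v6,v0,v7) [-+-] → (-0.244, 0, 0)–(-0.244, -0.244, 0)  len=0.2440
  (v6,v7,v2) [--+] → (-0.244, -0.244, 1.89883)–(-0.244, 0, 2.29458)  len=0.4649
  (v7,v0,v8) [-++] → (-0.244, -0.244, 0)–(-0.244, -0.728933, 0)  len=0.4849
  (v7,v8,v2) [-++] → (-0.244, -0.728933, 0)–(-0.244, -0.244, 1.89883)  len=1.9598

Chained into 1 loop(s):
  loop 1: 8 segments, perimeter = 6.3073
Total perimeter = 6.307

loops=1 perimeter=6.307


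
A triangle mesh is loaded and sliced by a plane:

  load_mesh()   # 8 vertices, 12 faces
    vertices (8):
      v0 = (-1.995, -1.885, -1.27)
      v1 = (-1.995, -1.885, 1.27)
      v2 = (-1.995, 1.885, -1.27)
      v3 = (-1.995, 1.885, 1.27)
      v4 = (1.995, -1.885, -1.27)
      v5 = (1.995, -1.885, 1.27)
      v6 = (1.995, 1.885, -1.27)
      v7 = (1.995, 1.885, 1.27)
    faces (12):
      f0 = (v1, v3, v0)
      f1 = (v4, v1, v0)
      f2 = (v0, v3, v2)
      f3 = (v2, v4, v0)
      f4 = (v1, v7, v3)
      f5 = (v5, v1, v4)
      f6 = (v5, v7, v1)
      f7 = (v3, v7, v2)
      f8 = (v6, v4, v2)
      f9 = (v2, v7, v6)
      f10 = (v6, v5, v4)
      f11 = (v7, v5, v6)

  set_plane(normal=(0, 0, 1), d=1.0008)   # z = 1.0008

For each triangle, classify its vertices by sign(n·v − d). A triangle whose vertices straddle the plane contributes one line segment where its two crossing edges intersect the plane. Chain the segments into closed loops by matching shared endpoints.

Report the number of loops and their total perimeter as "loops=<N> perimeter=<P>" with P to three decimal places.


loops=1 perimeter=15.520

Straddling triangles (8 of 12):
  (v1,v3,v0) [++-] → (-1.995, 1.48544, 1.0008)–(-1.995, -1.885, 1.0008)  len=3.3704
  (v4,v1,v0) [-+-] → (-1.57212, -1.885, 1.0008)–(-1.995, -1.885, 1.0008)  len=0.4229
  (v0,v3,v2) [-+-] → (-1.995, 1.48544, 1.0008)–(-1.995, 1.885, 1.0008)  len=0.3996
  (v5,v1,v4) [++-] → (-1.57212, -1.885, 1.0008)–(1.995, -1.885, 1.0008)  len=3.5671
  (v3,v7,v2) [++-] → (1.57212, 1.885, 1.0008)–(-1.995, 1.885, 1.0008)  len=3.5671
  (v2,v7,v6) [-+-] → (1.57212, 1.885, 1.0008)–(1.995, 1.885, 1.0008)  len=0.4229
  (v6,v5,v4) [-+-] → (1.995, -1.48544, 1.0008)–(1.995, -1.885, 1.0008)  len=0.3996
  (v7,v5,v6) [++-] → (1.995, -1.48544, 1.0008)–(1.995, 1.885, 1.0008)  len=3.3704

Chained into 1 loop(s):
  loop 1: 8 segments, perimeter = 15.5200
Total perimeter = 15.520


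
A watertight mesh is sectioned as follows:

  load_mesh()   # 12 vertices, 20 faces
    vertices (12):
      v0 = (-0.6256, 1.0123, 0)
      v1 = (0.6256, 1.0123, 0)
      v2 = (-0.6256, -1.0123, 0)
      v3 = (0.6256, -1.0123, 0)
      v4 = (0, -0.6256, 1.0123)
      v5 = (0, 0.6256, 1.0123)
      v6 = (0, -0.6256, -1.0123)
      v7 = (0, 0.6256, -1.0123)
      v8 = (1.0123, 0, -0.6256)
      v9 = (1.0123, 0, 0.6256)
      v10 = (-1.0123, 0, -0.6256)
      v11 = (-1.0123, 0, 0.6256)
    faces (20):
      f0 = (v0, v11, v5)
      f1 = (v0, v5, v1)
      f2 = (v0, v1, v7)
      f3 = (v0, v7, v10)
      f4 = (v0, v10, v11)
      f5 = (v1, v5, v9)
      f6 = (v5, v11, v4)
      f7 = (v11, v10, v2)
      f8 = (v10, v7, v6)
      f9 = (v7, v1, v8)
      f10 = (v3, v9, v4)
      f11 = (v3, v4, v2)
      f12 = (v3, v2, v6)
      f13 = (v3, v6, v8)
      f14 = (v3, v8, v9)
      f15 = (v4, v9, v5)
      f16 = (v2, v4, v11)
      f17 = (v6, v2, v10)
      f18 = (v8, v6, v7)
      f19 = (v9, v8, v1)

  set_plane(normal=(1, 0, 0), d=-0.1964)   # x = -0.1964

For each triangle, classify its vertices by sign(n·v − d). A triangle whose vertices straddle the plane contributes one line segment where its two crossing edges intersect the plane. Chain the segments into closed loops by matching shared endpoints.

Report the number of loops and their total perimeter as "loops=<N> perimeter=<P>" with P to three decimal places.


loops=1 perimeter=6.364

Straddling triangles (10 of 20):
  (v0,v11,v5) [--+] → (-0.1964, 0.504225, 0.937275)–(-0.1964, 0.747, 0.6945)  len=0.3433
  (v0,v5,v1) [-++] → (-0.1964, 0.747, 0.6945)–(-0.1964, 1.0123, 0)  len=0.7434
  (v0,v1,v7) [-++] → (-0.1964, 1.0123, 0)–(-0.1964, 0.747, -0.6945)  len=0.7434
  (v0,v7,v10) [-+-] → (-0.1964, 0.747, -0.6945)–(-0.1964, 0.504225, -0.937275)  len=0.3433
  (v5,v11,v4) [+-+] → (-0.1964, 0.504225, 0.937275)–(-0.1964, -0.504225, 0.937275)  len=1.0085
  (v10,v7,v6) [-++] → (-0.1964, 0.504225, -0.937275)–(-0.1964, -0.504225, -0.937275)  len=1.0085
  (v3,v4,v2) [++-] → (-0.1964, -0.747, 0.6945)–(-0.1964, -1.0123, 0)  len=0.7434
  (v3,v2,v6) [+-+] → (-0.1964, -1.0123, 0)–(-0.1964, -0.747, -0.6945)  len=0.7434
  (v2,v4,v11) [-+-] → (-0.1964, -0.747, 0.6945)–(-0.1964, -0.504225, 0.937275)  len=0.3433
  (v6,v2,v10) [+--] → (-0.1964, -0.747, -0.6945)–(-0.1964, -0.504225, -0.937275)  len=0.3433

Chained into 1 loop(s):
  loop 1: 10 segments, perimeter = 6.3640
Total perimeter = 6.364


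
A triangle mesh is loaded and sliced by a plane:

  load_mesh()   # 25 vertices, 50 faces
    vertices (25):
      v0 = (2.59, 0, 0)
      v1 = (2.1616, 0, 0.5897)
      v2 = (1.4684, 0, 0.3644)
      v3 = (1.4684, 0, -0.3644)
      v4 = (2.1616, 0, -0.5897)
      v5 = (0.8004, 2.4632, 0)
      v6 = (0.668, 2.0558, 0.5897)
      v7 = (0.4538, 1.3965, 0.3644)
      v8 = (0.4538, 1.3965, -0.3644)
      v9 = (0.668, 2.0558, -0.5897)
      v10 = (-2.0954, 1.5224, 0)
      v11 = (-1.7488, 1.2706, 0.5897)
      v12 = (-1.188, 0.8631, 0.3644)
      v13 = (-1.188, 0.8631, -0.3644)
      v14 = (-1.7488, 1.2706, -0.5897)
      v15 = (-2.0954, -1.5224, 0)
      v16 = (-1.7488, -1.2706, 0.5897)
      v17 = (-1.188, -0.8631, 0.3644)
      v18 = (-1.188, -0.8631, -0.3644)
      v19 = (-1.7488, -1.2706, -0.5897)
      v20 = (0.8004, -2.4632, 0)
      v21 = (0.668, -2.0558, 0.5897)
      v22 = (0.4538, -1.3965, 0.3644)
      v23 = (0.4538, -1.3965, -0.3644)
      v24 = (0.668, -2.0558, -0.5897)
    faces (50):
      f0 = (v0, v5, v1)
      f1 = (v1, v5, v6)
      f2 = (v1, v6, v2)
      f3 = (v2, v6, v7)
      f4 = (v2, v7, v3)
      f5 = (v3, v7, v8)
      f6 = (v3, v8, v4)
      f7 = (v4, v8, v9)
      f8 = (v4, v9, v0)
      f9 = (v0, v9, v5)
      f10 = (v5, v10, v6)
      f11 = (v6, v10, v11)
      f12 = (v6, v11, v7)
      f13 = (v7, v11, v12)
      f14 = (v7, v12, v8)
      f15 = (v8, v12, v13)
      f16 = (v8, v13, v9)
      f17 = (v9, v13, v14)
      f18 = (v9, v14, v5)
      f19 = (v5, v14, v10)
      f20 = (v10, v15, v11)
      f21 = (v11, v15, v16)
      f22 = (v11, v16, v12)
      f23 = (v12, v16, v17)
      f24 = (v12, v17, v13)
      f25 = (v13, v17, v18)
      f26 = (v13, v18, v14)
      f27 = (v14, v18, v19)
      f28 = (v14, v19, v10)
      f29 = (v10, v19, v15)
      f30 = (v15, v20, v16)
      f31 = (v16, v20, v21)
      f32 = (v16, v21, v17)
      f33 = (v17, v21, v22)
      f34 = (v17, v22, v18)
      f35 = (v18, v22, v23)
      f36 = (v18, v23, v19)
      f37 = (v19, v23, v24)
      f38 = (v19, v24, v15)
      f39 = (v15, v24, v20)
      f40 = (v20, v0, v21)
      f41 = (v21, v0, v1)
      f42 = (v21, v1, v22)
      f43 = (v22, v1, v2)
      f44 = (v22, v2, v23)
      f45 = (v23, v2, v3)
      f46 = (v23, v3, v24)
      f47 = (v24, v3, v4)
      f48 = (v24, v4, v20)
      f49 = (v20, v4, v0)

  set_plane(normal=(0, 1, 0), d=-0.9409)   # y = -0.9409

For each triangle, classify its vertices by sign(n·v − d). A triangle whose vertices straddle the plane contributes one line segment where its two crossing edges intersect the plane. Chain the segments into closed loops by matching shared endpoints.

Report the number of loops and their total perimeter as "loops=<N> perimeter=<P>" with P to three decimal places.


loops=2 perimeter=7.418

Straddling triangles (22 of 50):
  (v10,v15,v11) [+-+] → (-2.0954, -0.9409, 0)–(-2.02324, -0.9409, 0.122775)  len=0.1424
  (v11,v15,v16) [+--] → (-2.02324, -0.9409, 0.122775)–(-1.7488, -0.9409, 0.5897)  len=0.5416
  (v11,v16,v12) [+-+] → (-1.7488, -0.9409, 0.5897)–(-1.66215, -0.9409, 0.554887)  len=0.0934
  (v12,v16,v17) [+-+] → (-1.66215, -0.9409, 0.554887)–(-1.29507, -0.9409, 0.407414)  len=0.3956
  (v14,v18,v19) [++-] → (-1.29507, -0.9409, -0.407414)–(-1.7488, -0.9409, -0.5897)  len=0.4890
  (v14,v19,v10) [+-+] → (-1.7488, -0.9409, -0.5897)–(-1.78971, -0.9409, -0.520089)  len=0.0807
  (v10,v19,v15) [+--] → (-1.78971, -0.9409, -0.520089)–(-2.0954, -0.9409, 0)  len=0.6033
  (v16,v21,v17) [--+] → (-1.06693, -0.9409, 0.379096)–(-1.29507, -0.9409, 0.407414)  len=0.2299
  (v17,v21,v22) [+--] → (-1.06693, -0.9409, 0.379096)–(-0.948532, -0.9409, 0.3644)  len=0.1193
  (v17,v22,v18) [+-+] → (-0.948532, -0.9409, 0.3644)–(-0.948532, -0.9409, -0.2581)  len=0.6225
  (v18,v22,v23) [+--] → (-0.948532, -0.9409, -0.2581)–(-0.948532, -0.9409, -0.3644)  len=0.1063
  (v18,v23,v19) [+--] → (-0.948532, -0.9409, -0.3644)–(-1.29507, -0.9409, -0.407414)  len=0.3492
  (v20,v0,v21) [-+-] → (1.9064, -0.9409, 0)–(1.71034, -0.9409, 0.269894)  len=0.3336
  (v21,v0,v1) [-++] → (1.71034, -0.9409, 0.269894)–(1.47801, -0.9409, 0.5897)  len=0.3953
  (v21,v1,v22) [-+-] → (1.47801, -0.9409, 0.5897)–(1.01096, -0.9409, 0.437903)  len=0.4911
  (v22,v1,v2) [-++] → (1.01096, -0.9409, 0.437903)–(0.784807, -0.9409, 0.3644)  len=0.2378
  (v22,v2,v23) [-+-] → (0.784807, -0.9409, 0.3644)–(0.784807, -0.9409, -0.126633)  len=0.4910
  (v23,v2,v3) [-++] → (0.784807, -0.9409, -0.126633)–(0.784807, -0.9409, -0.3644)  len=0.2378
  (v23,v3,v24) [-+-] → (0.784807, -0.9409, -0.3644)–(1.10207, -0.9409, -0.467515)  len=0.3336
  (v24,v3,v4) [-++] → (1.10207, -0.9409, -0.467515)–(1.47801, -0.9409, -0.5897)  len=0.3953
  (v24,v4,v20) [-+-] → (1.47801, -0.9409, -0.5897)–(1.64165, -0.9409, -0.364445)  len=0.2784
  (v20,v4,v0) [-++] → (1.64165, -0.9409, -0.364445)–(1.9064, -0.9409, 0)  len=0.4505

Chained into 2 loop(s):
  loop 1: 12 segments, perimeter = 3.7732
  loop 2: 10 segments, perimeter = 3.6444
Total perimeter = 7.418


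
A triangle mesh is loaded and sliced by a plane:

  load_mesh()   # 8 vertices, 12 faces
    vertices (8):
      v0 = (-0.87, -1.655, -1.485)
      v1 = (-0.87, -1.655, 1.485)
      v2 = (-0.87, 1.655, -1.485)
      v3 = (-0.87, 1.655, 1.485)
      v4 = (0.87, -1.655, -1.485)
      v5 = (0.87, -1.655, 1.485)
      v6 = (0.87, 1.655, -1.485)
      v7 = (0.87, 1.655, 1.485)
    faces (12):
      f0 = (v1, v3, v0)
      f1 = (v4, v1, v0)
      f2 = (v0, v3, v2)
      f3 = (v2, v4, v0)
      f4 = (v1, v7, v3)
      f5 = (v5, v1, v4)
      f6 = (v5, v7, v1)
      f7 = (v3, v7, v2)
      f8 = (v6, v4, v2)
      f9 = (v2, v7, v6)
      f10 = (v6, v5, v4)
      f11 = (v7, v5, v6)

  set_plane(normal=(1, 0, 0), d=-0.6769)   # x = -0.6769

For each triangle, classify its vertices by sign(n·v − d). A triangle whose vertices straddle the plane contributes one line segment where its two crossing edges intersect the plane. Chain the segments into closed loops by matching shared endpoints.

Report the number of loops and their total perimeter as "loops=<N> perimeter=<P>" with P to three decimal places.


loops=1 perimeter=12.560

Straddling triangles (8 of 12):
  (v4,v1,v0) [+--] → (-0.6769, -1.655, 1.1554)–(-0.6769, -1.655, -1.485)  len=2.6404
  (v2,v4,v0) [-+-] → (-0.6769, 1.28767, -1.485)–(-0.6769, -1.655, -1.485)  len=2.9427
  (v1,v7,v3) [-+-] → (-0.6769, -1.28767, 1.485)–(-0.6769, 1.655, 1.485)  len=2.9427
  (v5,v1,v4) [+-+] → (-0.6769, -1.655, 1.485)–(-0.6769, -1.655, 1.1554)  len=0.3296
  (v5,v7,v1) [++-] → (-0.6769, -1.28767, 1.485)–(-0.6769, -1.655, 1.485)  len=0.3673
  (v3,v7,v2) [-+-] → (-0.6769, 1.655, 1.485)–(-0.6769, 1.655, -1.1554)  len=2.6404
  (v6,v4,v2) [++-] → (-0.6769, 1.28767, -1.485)–(-0.6769, 1.655, -1.485)  len=0.3673
  (v2,v7,v6) [-++] → (-0.6769, 1.655, -1.1554)–(-0.6769, 1.655, -1.485)  len=0.3296

Chained into 1 loop(s):
  loop 1: 8 segments, perimeter = 12.5600
Total perimeter = 12.560


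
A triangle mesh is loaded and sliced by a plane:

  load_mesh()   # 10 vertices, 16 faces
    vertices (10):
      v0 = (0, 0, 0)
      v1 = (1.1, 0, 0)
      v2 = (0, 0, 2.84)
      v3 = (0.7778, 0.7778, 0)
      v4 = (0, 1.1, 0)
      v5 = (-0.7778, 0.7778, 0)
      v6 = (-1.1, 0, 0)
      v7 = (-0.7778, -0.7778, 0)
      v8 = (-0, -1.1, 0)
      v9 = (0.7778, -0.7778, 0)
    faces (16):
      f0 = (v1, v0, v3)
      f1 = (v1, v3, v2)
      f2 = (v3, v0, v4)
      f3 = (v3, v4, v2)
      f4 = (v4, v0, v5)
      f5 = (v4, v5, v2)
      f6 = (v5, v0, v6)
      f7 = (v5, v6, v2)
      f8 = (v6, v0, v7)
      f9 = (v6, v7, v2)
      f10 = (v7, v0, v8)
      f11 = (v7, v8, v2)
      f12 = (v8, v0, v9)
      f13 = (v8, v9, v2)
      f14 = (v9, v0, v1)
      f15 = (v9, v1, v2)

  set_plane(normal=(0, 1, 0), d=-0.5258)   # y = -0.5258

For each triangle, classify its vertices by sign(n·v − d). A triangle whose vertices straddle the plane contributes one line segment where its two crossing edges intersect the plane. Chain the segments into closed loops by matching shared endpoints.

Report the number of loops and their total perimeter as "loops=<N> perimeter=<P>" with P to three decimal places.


Straddling triangles (8 of 16):
  (v6,v0,v7) [++-] → (-0.5258, -0.5258, 0)–(-0.88219, -0.5258, 0)  len=0.3564
  (v6,v7,v2) [+-+] → (-0.88219, -0.5258, 0)–(-0.5258, -0.5258, 0.920134)  len=0.9867
  (v7,v0,v8) [-+-] → (-0.5258, -0.5258, 0)–(0, -0.5258, 0)  len=0.5258
  (v7,v8,v2) [--+] → (0, -0.5258, 1.48248)–(-0.5258, -0.5258, 0.920134)  len=0.7699
  (v8,v0,v9) [-+-] → (0, -0.5258, 0)–(0.5258, -0.5258, 0)  len=0.5258
  (v8,v9,v2) [--+] → (0.5258, -0.5258, 0.920134)–(0, -0.5258, 1.48248)  len=0.7699
  (v9,v0,v1) [-++] → (0.5258, -0.5258, 0)–(0.88219, -0.5258, 0)  len=0.3564
  (v9,v1,v2) [-++] → (0.88219, -0.5258, 0)–(0.5258, -0.5258, 0.920134)  len=0.9867

Chained into 1 loop(s):
  loop 1: 8 segments, perimeter = 5.2776
Total perimeter = 5.278

loops=1 perimeter=5.278


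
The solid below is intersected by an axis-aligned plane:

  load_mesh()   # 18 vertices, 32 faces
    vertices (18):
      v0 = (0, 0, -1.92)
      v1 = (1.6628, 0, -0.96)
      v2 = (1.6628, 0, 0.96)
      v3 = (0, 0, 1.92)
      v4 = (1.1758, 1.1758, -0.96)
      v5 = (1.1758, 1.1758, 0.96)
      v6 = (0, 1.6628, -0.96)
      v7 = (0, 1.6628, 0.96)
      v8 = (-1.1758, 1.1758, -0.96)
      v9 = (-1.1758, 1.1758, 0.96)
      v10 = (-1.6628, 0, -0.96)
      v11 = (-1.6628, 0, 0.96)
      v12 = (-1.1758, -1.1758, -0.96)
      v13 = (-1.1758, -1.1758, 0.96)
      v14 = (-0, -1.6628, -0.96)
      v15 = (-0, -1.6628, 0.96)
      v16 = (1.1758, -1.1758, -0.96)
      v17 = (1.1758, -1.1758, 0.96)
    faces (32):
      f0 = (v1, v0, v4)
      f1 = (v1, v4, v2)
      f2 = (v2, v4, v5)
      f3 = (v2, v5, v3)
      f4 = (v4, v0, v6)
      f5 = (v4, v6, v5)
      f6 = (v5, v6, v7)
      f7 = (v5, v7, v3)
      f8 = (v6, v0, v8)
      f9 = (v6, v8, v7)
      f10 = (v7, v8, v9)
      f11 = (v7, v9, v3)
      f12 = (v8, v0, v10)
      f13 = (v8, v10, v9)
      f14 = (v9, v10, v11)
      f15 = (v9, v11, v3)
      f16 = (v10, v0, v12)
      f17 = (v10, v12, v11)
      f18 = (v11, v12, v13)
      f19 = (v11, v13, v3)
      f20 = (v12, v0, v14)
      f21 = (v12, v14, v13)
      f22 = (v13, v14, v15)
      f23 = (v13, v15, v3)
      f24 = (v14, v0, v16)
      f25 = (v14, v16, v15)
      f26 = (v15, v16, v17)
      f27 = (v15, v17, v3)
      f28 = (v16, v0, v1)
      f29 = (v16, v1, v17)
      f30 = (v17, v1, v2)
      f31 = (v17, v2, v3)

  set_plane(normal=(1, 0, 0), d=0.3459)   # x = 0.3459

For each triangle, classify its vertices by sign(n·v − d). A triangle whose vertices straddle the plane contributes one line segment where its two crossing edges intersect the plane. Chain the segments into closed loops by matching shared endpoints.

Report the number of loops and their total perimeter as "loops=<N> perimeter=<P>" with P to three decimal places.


Straddling triangles (12 of 32):
  (v1,v0,v4) [+-+] → (0.3459, 0, -1.7203)–(0.3459, 0.3459, -1.63758)  len=0.3557
  (v2,v5,v3) [++-] → (0.3459, 0.3459, 1.63758)–(0.3459, 0, 1.7203)  len=0.3557
  (v4,v0,v6) [+--] → (0.3459, 0.3459, -1.63758)–(0.3459, 1.51953, -0.96)  len=1.3552
  (v4,v6,v5) [+-+] → (0.3459, 1.51953, -0.96)–(0.3459, 1.51953, -0.395169)  len=0.5648
  (v5,v6,v7) [+--] → (0.3459, 1.51953, -0.395169)–(0.3459, 1.51953, 0.96)  len=1.3552
  (v5,v7,v3) [+--] → (0.3459, 1.51953, 0.96)–(0.3459, 0.3459, 1.63758)  len=1.3552
  (v14,v0,v16) [--+] → (0.3459, -0.3459, -1.63758)–(0.3459, -1.51953, -0.96)  len=1.3552
  (v14,v16,v15) [-+-] → (0.3459, -1.51953, -0.96)–(0.3459, -1.51953, 0.395169)  len=1.3552
  (v15,v16,v17) [-++] → (0.3459, -1.51953, 0.395169)–(0.3459, -1.51953, 0.96)  len=0.5648
  (v15,v17,v3) [-+-] → (0.3459, -1.51953, 0.96)–(0.3459, -0.3459, 1.63758)  len=1.3552
  (v16,v0,v1) [+-+] → (0.3459, -0.3459, -1.63758)–(0.3459, 0, -1.7203)  len=0.3557
  (v17,v2,v3) [++-] → (0.3459, 0, 1.7203)–(0.3459, -0.3459, 1.63758)  len=0.3557

Chained into 1 loop(s):
  loop 1: 12 segments, perimeter = 10.6834
Total perimeter = 10.683

loops=1 perimeter=10.683


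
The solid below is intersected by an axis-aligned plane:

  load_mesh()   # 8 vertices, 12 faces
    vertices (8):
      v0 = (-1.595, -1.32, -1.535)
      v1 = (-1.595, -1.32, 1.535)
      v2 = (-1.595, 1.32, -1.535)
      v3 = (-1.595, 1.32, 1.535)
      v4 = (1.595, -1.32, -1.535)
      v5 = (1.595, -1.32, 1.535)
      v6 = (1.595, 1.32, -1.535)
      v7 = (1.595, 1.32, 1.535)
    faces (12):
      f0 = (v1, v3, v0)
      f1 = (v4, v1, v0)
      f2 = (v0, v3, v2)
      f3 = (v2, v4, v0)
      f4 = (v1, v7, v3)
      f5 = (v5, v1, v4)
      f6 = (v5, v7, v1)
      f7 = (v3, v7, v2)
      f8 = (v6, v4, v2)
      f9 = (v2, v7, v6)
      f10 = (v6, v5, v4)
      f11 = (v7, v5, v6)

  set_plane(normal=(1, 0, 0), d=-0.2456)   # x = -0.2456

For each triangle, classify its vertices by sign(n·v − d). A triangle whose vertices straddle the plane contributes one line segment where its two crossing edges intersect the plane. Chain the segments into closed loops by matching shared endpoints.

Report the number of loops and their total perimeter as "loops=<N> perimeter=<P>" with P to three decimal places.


Straddling triangles (8 of 12):
  (v4,v1,v0) [+--] → (-0.2456, -1.32, 0.236361)–(-0.2456, -1.32, -1.535)  len=1.7714
  (v2,v4,v0) [-+-] → (-0.2456, 0.203255, -1.535)–(-0.2456, -1.32, -1.535)  len=1.5233
  (v1,v7,v3) [-+-] → (-0.2456, -0.203255, 1.535)–(-0.2456, 1.32, 1.535)  len=1.5233
  (v5,v1,v4) [+-+] → (-0.2456, -1.32, 1.535)–(-0.2456, -1.32, 0.236361)  len=1.2986
  (v5,v7,v1) [++-] → (-0.2456, -0.203255, 1.535)–(-0.2456, -1.32, 1.535)  len=1.1167
  (v3,v7,v2) [-+-] → (-0.2456, 1.32, 1.535)–(-0.2456, 1.32, -0.236361)  len=1.7714
  (v6,v4,v2) [++-] → (-0.2456, 0.203255, -1.535)–(-0.2456, 1.32, -1.535)  len=1.1167
  (v2,v7,v6) [-++] → (-0.2456, 1.32, -0.236361)–(-0.2456, 1.32, -1.535)  len=1.2986

Chained into 1 loop(s):
  loop 1: 8 segments, perimeter = 11.4200
Total perimeter = 11.420

loops=1 perimeter=11.420


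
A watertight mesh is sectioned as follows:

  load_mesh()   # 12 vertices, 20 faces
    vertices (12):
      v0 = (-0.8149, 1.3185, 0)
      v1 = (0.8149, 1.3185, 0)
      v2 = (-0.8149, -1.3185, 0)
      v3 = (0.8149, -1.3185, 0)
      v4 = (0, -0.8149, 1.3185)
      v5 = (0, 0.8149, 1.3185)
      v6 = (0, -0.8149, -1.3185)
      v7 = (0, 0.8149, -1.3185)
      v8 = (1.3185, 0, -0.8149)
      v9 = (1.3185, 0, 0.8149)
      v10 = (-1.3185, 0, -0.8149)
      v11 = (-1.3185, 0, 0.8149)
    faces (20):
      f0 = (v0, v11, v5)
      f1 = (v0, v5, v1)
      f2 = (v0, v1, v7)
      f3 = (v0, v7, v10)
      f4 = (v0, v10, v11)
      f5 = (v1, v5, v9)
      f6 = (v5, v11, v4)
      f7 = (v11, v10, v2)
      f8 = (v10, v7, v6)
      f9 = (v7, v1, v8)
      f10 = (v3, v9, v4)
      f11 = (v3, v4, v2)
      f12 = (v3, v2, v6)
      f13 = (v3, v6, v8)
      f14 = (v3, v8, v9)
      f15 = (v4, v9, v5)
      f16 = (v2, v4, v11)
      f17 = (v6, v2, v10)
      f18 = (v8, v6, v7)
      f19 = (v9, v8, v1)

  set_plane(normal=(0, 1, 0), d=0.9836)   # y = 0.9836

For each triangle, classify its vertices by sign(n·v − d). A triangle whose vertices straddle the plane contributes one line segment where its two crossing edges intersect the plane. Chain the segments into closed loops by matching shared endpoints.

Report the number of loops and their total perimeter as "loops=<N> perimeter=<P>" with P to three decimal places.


Straddling triangles (8 of 20):
  (v0,v11,v5) [+--] → (-0.942815, 0.9836, 0.206985)–(-0.272982, 0.9836, 0.876818)  len=0.9473
  (v0,v5,v1) [+-+] → (-0.272982, 0.9836, 0.876818)–(0.272982, 0.9836, 0.876818)  len=0.5460
  (v0,v1,v7) [++-] → (0.272982, 0.9836, -0.876818)–(-0.272982, 0.9836, -0.876818)  len=0.5460
  (v0,v7,v10) [+--] → (-0.272982, 0.9836, -0.876818)–(-0.942815, 0.9836, -0.206985)  len=0.9473
  (v0,v10,v11) [+--] → (-0.942815, 0.9836, -0.206985)–(-0.942815, 0.9836, 0.206985)  len=0.4140
  (v1,v5,v9) [+--] → (0.272982, 0.9836, 0.876818)–(0.942815, 0.9836, 0.206985)  len=0.9473
  (v7,v1,v8) [-+-] → (0.272982, 0.9836, -0.876818)–(0.942815, 0.9836, -0.206985)  len=0.9473
  (v9,v8,v1) [--+] → (0.942815, 0.9836, -0.206985)–(0.942815, 0.9836, 0.206985)  len=0.4140

Chained into 1 loop(s):
  loop 1: 8 segments, perimeter = 5.7090
Total perimeter = 5.709

loops=1 perimeter=5.709


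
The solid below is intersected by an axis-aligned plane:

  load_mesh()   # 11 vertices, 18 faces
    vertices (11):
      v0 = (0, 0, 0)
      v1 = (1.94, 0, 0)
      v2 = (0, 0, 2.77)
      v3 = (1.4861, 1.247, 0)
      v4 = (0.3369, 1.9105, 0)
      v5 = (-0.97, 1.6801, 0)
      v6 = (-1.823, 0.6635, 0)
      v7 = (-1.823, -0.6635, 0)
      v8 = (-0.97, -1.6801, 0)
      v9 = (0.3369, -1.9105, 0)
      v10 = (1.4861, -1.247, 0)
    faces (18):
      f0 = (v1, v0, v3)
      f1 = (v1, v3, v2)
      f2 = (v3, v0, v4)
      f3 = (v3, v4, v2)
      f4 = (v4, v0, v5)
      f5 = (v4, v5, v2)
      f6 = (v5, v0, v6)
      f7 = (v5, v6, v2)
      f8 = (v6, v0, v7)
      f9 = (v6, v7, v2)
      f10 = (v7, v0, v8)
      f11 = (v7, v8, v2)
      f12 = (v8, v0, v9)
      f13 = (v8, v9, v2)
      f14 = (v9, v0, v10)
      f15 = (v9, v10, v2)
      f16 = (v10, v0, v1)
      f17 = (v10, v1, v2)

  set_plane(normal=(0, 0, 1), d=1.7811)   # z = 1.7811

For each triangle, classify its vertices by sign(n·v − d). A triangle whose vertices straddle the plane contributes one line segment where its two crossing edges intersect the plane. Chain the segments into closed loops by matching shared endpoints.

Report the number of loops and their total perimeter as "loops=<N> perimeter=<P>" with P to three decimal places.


Straddling triangles (9 of 18):
  (v1,v3,v2) [--+] → (0.530543, 0.445184, 1.7811)–(0.692587, 0, 1.7811)  len=0.4738
  (v3,v4,v2) [--+] → (0.120275, 0.682055, 1.7811)–(0.530543, 0.445184, 1.7811)  len=0.4737
  (v4,v5,v2) [--+] → (-0.346294, 0.599802, 1.7811)–(0.120275, 0.682055, 1.7811)  len=0.4738
  (v5,v6,v2) [--+] → (-0.650818, 0.236872, 1.7811)–(-0.346294, 0.599802, 1.7811)  len=0.4738
  (v6,v7,v2) [--+] → (-0.650818, -0.236872, 1.7811)–(-0.650818, 0.236872, 1.7811)  len=0.4737
  (v7,v8,v2) [--+] → (-0.346294, -0.599802, 1.7811)–(-0.650818, -0.236872, 1.7811)  len=0.4738
  (v8,v9,v2) [--+] → (0.120275, -0.682055, 1.7811)–(-0.346294, -0.599802, 1.7811)  len=0.4738
  (v9,v10,v2) [--+] → (0.530543, -0.445184, 1.7811)–(0.120275, -0.682055, 1.7811)  len=0.4737
  (v10,v1,v2) [--+] → (0.692587, 0, 1.7811)–(0.530543, -0.445184, 1.7811)  len=0.4738

Chained into 1 loop(s):
  loop 1: 9 segments, perimeter = 4.2638
Total perimeter = 4.264

loops=1 perimeter=4.264


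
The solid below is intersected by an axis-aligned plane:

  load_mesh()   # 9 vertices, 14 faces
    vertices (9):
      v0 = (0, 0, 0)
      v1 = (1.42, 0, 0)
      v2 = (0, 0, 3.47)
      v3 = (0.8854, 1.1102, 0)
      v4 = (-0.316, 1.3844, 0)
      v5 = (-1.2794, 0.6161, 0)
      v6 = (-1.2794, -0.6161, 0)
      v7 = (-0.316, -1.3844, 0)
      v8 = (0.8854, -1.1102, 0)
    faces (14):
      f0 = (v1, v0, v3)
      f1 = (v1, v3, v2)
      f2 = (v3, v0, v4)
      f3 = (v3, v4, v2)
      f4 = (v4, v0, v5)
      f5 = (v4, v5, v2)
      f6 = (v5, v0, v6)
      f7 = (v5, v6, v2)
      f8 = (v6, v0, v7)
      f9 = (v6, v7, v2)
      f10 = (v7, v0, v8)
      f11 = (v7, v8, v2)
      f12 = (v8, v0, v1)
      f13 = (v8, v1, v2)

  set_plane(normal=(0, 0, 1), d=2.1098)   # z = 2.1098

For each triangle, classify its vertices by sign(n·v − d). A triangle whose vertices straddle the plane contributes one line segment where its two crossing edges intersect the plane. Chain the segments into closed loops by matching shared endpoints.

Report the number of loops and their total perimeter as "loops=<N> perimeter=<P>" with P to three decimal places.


loops=1 perimeter=3.381

Straddling triangles (7 of 14):
  (v1,v3,v2) [--+] → (0.347067, 0.435186, 2.1098)–(0.556624, 0, 2.1098)  len=0.4830
  (v3,v4,v2) [--+] → (-0.123868, 0.542669, 2.1098)–(0.347067, 0.435186, 2.1098)  len=0.4830
  (v4,v5,v2) [--+] → (-0.50151, 0.241504, 2.1098)–(-0.123868, 0.542669, 2.1098)  len=0.4830
  (v5,v6,v2) [--+] → (-0.50151, -0.241504, 2.1098)–(-0.50151, 0.241504, 2.1098)  len=0.4830
  (v6,v7,v2) [--+] → (-0.123868, -0.542669, 2.1098)–(-0.50151, -0.241504, 2.1098)  len=0.4830
  (v7,v8,v2) [--+] → (0.347067, -0.435186, 2.1098)–(-0.123868, -0.542669, 2.1098)  len=0.4830
  (v8,v1,v2) [--+] → (0.556624, 0, 2.1098)–(0.347067, -0.435186, 2.1098)  len=0.4830

Chained into 1 loop(s):
  loop 1: 7 segments, perimeter = 3.3812
Total perimeter = 3.381


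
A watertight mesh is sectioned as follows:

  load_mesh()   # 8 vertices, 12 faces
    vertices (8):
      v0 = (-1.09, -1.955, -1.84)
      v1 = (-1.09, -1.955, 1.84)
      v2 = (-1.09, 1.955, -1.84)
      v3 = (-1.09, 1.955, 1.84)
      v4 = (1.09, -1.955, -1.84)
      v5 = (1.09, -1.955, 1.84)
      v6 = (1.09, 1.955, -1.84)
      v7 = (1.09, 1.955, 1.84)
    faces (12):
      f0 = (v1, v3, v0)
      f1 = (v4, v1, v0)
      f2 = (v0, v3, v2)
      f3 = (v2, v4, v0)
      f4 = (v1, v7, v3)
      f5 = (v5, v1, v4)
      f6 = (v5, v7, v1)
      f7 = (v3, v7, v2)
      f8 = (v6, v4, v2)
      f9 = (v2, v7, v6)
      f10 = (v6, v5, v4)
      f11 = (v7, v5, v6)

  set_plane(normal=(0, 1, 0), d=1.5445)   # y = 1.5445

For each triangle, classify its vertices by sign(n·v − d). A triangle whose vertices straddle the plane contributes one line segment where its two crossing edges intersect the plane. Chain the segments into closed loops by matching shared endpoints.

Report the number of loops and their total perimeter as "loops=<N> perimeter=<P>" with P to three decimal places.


Straddling triangles (8 of 12):
  (v1,v3,v0) [-+-] → (-1.09, 1.5445, 1.84)–(-1.09, 1.5445, 1.45365)  len=0.3864
  (v0,v3,v2) [-++] → (-1.09, 1.5445, 1.45365)–(-1.09, 1.5445, -1.84)  len=3.2936
  (v2,v4,v0) [+--] → (-0.861128, 1.5445, -1.84)–(-1.09, 1.5445, -1.84)  len=0.2289
  (v1,v7,v3) [-++] → (0.861128, 1.5445, 1.84)–(-1.09, 1.5445, 1.84)  len=1.9511
  (v5,v7,v1) [-+-] → (1.09, 1.5445, 1.84)–(0.861128, 1.5445, 1.84)  len=0.2289
  (v6,v4,v2) [+-+] → (1.09, 1.5445, -1.84)–(-0.861128, 1.5445, -1.84)  len=1.9511
  (v6,v5,v4) [+--] → (1.09, 1.5445, -1.45365)–(1.09, 1.5445, -1.84)  len=0.3864
  (v7,v5,v6) [+-+] → (1.09, 1.5445, 1.84)–(1.09, 1.5445, -1.45365)  len=3.2936

Chained into 1 loop(s):
  loop 1: 8 segments, perimeter = 11.7200
Total perimeter = 11.720

loops=1 perimeter=11.720


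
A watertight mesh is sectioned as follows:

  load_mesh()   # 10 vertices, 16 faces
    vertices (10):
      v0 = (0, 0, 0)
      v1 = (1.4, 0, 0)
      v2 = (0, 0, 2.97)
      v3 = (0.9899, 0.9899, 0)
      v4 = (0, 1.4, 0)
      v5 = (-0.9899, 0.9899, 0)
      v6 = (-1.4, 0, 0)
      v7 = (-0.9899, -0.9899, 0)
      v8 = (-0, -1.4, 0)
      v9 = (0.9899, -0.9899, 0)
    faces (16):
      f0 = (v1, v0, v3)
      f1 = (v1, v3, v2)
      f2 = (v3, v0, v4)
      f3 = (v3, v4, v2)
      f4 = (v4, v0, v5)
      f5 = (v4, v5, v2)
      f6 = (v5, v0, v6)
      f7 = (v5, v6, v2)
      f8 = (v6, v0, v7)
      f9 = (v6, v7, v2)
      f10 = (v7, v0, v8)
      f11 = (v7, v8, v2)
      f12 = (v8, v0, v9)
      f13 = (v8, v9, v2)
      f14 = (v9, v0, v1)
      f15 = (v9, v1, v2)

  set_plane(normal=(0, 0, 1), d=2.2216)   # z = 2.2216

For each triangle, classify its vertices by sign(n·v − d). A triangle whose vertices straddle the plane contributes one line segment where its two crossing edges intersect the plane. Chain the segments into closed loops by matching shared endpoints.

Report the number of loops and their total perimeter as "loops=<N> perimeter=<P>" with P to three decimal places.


Straddling triangles (8 of 16):
  (v1,v3,v2) [--+] → (0.249441, 0.249441, 2.2216)–(0.352781, 0, 2.2216)  len=0.2700
  (v3,v4,v2) [--+] → (0, 0.352781, 2.2216)–(0.249441, 0.249441, 2.2216)  len=0.2700
  (v4,v5,v2) [--+] → (-0.249441, 0.249441, 2.2216)–(0, 0.352781, 2.2216)  len=0.2700
  (v5,v6,v2) [--+] → (-0.352781, 0, 2.2216)–(-0.249441, 0.249441, 2.2216)  len=0.2700
  (v6,v7,v2) [--+] → (-0.249441, -0.249441, 2.2216)–(-0.352781, 0, 2.2216)  len=0.2700
  (v7,v8,v2) [--+] → (0, -0.352781, 2.2216)–(-0.249441, -0.249441, 2.2216)  len=0.2700
  (v8,v9,v2) [--+] → (0.249441, -0.249441, 2.2216)–(0, -0.352781, 2.2216)  len=0.2700
  (v9,v1,v2) [--+] → (0.352781, 0, 2.2216)–(0.249441, -0.249441, 2.2216)  len=0.2700

Chained into 1 loop(s):
  loop 1: 8 segments, perimeter = 2.1600
Total perimeter = 2.160

loops=1 perimeter=2.160
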